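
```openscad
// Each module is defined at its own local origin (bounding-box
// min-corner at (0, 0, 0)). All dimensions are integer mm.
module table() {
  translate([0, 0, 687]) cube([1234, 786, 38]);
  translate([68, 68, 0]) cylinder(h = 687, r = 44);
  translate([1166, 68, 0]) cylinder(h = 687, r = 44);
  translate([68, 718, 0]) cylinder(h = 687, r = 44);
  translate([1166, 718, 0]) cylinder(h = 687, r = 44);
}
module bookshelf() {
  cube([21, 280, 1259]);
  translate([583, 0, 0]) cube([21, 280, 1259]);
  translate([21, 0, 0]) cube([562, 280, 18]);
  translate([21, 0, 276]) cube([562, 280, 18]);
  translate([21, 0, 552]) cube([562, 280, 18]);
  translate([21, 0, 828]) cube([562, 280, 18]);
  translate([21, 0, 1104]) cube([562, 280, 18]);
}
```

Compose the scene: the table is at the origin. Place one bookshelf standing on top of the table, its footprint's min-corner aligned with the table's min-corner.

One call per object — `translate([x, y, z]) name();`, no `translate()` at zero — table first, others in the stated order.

table();
translate([0, 0, 725]) bookshelf();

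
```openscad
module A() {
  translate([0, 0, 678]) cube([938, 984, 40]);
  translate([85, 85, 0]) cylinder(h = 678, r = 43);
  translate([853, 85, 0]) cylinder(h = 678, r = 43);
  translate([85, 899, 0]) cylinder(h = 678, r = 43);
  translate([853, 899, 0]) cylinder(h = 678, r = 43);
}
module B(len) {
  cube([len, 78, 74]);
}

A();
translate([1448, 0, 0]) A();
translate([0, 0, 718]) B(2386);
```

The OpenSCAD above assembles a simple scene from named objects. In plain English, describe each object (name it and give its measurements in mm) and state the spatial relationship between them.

A is a table with a 938×984 mm rectangular top, 40 mm thick, top surface at z = 718 mm, supported by four round legs of 86 mm diameter, each leg's bounding box inset 42 mm from the nearest pair of top edges, running from the floor.

B is a rectangular beam 2386 mm long (x), 78 mm deep (y), 74 mm thick (z).

The beam spans the tops of two tables placed 510 mm apart, resting at z = 718 mm.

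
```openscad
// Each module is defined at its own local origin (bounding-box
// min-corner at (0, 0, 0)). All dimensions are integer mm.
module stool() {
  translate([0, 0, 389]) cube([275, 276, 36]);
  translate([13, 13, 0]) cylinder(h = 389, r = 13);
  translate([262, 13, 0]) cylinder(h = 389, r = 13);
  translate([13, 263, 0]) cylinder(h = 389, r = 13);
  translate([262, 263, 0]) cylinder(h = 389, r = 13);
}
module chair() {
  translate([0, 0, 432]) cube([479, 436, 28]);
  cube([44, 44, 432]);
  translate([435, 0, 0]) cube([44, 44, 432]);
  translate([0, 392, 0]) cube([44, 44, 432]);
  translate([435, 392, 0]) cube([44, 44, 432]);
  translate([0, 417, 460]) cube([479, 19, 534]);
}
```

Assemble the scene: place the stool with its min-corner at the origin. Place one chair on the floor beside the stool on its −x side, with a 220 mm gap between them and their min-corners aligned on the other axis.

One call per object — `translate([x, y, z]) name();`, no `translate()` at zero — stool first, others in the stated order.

stool();
translate([-699, 0, 0]) chair();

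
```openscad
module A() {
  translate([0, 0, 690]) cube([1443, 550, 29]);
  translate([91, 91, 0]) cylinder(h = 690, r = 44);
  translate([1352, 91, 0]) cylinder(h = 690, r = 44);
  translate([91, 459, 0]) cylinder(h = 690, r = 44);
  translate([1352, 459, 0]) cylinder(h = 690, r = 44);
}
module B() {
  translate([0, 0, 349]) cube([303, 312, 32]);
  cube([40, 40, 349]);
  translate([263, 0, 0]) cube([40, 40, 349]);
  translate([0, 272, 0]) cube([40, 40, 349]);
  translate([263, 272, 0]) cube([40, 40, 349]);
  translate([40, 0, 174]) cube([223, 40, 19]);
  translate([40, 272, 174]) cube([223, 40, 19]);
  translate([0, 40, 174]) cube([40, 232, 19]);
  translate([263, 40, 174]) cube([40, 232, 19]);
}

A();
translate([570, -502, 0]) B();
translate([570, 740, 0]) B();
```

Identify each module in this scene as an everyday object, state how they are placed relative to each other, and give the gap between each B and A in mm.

Each stool's nearest face is 190 mm from the table's bounding box.

A is a table. B is a stool. Two stools sit around the table at the −y, +y sides. The gap between each stool and the table is 190 mm.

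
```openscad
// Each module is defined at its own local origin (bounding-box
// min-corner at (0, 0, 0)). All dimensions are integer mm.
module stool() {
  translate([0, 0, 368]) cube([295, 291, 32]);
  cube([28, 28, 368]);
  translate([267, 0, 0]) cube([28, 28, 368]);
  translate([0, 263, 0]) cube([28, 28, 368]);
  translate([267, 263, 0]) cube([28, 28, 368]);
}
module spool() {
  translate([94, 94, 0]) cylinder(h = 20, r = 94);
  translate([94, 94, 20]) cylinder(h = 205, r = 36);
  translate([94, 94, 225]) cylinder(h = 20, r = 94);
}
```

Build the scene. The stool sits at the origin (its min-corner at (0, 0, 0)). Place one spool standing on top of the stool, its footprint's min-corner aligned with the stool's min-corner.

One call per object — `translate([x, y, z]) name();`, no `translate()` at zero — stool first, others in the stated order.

stool();
translate([0, 0, 400]) spool();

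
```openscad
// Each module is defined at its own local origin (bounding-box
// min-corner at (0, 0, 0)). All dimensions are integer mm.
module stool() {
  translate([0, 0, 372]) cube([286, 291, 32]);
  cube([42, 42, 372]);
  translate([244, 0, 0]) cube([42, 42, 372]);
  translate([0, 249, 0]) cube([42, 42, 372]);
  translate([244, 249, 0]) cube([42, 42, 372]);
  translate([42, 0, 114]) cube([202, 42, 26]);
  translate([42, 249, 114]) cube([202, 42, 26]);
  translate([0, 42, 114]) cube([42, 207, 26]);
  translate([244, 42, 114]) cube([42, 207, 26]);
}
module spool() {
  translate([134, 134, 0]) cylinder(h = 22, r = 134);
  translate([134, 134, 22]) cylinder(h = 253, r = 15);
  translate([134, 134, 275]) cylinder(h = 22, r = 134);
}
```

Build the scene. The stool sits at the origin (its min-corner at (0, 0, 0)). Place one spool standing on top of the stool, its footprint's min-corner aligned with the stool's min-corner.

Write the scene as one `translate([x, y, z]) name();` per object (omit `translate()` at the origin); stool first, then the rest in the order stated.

stool();
translate([0, 0, 404]) spool();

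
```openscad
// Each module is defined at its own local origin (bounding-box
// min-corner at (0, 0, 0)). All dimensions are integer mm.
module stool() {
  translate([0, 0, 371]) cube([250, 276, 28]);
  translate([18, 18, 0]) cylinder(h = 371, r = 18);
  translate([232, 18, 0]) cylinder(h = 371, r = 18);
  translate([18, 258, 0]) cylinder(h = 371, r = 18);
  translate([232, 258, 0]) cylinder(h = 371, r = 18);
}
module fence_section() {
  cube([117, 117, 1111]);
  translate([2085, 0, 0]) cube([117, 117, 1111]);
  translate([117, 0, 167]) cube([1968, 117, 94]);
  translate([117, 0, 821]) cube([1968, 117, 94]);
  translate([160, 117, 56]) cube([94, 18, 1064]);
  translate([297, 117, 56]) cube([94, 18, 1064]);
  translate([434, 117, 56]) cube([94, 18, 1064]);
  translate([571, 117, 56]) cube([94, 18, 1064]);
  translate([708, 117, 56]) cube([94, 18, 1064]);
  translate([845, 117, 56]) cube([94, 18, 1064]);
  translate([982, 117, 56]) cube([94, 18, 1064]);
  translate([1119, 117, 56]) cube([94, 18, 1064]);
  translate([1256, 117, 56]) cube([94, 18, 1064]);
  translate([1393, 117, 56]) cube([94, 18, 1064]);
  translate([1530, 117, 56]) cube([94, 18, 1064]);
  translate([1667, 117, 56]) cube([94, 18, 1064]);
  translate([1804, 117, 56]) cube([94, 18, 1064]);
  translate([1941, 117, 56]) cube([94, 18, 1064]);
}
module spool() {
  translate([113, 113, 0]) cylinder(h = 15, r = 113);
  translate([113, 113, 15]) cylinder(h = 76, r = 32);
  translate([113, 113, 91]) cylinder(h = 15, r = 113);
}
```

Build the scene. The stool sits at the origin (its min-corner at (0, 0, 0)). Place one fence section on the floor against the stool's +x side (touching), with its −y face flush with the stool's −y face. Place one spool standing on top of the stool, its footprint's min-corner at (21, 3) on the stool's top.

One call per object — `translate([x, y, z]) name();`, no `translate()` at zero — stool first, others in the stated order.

stool();
translate([250, 0, 0]) fence_section();
translate([21, 3, 399]) spool();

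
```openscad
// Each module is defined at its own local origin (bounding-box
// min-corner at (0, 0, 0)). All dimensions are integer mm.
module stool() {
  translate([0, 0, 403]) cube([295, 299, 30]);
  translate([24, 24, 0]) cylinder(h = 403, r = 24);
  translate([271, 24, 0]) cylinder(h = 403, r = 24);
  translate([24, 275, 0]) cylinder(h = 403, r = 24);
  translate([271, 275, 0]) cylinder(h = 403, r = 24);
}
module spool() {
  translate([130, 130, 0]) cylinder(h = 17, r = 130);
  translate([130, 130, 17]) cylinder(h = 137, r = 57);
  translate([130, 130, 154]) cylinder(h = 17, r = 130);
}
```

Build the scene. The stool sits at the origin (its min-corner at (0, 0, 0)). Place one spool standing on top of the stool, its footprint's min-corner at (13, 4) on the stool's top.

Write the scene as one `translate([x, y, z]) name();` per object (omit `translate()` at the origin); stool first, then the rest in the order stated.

stool();
translate([13, 4, 433]) spool();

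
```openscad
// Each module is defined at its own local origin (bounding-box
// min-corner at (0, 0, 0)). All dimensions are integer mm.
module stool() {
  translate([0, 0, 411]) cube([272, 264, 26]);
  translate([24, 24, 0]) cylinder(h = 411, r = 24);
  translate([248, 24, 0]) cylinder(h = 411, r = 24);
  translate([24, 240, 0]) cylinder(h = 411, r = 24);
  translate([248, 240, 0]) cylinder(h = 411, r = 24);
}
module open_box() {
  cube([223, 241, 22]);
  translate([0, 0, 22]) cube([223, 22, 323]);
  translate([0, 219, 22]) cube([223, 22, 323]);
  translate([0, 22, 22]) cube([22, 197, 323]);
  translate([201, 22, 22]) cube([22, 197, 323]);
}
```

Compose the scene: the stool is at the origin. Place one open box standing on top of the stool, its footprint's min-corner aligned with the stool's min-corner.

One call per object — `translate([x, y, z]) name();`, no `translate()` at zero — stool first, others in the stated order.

stool();
translate([0, 0, 437]) open_box();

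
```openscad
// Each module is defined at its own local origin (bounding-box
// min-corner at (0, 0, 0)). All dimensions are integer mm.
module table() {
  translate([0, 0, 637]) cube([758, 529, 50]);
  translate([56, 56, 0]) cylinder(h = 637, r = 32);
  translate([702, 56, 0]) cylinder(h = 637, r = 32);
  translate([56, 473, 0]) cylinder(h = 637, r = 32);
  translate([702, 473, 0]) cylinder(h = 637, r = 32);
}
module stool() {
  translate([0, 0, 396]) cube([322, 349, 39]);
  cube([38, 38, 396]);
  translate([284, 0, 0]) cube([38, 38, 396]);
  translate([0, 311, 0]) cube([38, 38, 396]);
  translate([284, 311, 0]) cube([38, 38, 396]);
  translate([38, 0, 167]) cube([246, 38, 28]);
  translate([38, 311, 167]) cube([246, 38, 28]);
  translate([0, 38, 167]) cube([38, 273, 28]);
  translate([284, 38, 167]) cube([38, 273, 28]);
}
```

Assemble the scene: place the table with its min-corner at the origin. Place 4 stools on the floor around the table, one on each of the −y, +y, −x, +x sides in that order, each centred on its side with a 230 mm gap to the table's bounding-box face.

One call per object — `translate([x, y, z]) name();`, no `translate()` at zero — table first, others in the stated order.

table();
translate([218, -579, 0]) stool();
translate([218, 759, 0]) stool();
translate([-552, 90, 0]) stool();
translate([988, 90, 0]) stool();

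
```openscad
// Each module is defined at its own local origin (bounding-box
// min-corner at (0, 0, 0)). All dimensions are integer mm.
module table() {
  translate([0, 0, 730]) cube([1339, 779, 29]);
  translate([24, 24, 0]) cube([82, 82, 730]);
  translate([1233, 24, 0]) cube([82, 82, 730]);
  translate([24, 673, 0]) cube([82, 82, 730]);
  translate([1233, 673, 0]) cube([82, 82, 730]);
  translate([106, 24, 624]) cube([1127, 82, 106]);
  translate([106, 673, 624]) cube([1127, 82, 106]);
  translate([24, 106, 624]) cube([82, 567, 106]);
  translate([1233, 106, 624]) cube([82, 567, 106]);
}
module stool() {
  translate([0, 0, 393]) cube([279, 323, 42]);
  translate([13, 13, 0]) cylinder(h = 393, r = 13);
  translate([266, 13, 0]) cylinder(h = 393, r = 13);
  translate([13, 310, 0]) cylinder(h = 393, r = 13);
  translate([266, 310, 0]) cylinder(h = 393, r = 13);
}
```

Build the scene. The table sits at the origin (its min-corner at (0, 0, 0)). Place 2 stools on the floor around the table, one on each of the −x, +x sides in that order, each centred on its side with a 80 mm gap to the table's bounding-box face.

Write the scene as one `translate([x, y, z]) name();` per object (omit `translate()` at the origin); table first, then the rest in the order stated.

table();
translate([-359, 228, 0]) stool();
translate([1419, 228, 0]) stool();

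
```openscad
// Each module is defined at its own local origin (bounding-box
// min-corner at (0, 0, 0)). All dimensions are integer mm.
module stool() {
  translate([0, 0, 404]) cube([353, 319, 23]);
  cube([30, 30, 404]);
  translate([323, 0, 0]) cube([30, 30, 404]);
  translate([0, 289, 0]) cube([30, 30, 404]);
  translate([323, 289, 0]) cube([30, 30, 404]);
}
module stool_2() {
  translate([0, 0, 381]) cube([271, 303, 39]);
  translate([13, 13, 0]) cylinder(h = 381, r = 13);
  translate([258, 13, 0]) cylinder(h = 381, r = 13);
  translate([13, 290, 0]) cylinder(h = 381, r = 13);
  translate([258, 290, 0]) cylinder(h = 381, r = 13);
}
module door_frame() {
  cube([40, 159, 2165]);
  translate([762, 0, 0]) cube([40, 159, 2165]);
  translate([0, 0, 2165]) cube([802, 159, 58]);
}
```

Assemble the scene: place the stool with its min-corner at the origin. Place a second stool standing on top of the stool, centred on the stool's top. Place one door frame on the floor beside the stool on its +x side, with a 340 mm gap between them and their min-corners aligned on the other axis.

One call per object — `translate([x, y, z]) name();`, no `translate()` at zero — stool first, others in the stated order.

stool();
translate([41, 8, 427]) stool_2();
translate([693, 0, 0]) door_frame();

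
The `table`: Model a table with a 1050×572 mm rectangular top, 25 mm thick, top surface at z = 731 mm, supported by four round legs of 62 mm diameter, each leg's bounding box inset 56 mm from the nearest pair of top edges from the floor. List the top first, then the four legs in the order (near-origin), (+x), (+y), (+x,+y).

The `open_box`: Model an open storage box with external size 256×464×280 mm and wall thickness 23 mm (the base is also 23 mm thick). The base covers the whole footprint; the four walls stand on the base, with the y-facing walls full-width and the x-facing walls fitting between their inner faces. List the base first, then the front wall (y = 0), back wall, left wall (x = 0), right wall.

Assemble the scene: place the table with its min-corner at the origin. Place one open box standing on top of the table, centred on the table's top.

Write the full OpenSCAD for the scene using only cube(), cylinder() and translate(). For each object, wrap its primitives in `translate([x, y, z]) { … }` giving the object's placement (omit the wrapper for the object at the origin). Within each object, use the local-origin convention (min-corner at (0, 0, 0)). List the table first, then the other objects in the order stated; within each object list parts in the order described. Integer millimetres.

translate([0, 0, 706]) cube([1050, 572, 25]);
translate([87, 87, 0]) cylinder(h = 706, r = 31);
translate([963, 87, 0]) cylinder(h = 706, r = 31);
translate([87, 485, 0]) cylinder(h = 706, r = 31);
translate([963, 485, 0]) cylinder(h = 706, r = 31);
translate([397, 54, 731]) {
  cube([256, 464, 23]);
  translate([0, 0, 23]) cube([256, 23, 257]);
  translate([0, 441, 23]) cube([256, 23, 257]);
  translate([0, 23, 23]) cube([23, 418, 257]);
  translate([233, 23, 23]) cube([23, 418, 257]);
}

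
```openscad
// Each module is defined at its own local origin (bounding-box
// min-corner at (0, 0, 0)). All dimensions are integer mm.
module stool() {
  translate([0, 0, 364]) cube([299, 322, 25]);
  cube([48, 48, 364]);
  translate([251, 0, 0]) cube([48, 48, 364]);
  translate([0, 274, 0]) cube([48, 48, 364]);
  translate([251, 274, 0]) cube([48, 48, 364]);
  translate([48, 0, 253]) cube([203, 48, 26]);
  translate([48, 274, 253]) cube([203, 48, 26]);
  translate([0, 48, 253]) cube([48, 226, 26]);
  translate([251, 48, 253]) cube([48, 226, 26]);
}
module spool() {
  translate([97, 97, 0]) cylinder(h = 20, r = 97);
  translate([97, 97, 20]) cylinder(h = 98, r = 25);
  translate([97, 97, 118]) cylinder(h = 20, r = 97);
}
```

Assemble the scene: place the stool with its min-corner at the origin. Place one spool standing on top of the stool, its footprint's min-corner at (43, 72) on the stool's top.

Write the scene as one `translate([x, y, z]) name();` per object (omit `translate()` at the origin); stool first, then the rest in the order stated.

stool();
translate([43, 72, 389]) spool();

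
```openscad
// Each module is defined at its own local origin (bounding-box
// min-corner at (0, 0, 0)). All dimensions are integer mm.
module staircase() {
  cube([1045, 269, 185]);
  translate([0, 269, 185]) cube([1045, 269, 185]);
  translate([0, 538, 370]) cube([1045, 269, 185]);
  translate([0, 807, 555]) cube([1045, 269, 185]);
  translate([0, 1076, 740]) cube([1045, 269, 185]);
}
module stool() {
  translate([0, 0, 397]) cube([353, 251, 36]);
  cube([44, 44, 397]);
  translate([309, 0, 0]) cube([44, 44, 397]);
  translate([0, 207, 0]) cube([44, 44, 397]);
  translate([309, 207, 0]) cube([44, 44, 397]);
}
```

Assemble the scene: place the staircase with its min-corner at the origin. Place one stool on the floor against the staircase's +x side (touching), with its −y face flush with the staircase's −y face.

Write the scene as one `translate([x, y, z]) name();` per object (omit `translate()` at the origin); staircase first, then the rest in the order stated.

staircase();
translate([1045, 0, 0]) stool();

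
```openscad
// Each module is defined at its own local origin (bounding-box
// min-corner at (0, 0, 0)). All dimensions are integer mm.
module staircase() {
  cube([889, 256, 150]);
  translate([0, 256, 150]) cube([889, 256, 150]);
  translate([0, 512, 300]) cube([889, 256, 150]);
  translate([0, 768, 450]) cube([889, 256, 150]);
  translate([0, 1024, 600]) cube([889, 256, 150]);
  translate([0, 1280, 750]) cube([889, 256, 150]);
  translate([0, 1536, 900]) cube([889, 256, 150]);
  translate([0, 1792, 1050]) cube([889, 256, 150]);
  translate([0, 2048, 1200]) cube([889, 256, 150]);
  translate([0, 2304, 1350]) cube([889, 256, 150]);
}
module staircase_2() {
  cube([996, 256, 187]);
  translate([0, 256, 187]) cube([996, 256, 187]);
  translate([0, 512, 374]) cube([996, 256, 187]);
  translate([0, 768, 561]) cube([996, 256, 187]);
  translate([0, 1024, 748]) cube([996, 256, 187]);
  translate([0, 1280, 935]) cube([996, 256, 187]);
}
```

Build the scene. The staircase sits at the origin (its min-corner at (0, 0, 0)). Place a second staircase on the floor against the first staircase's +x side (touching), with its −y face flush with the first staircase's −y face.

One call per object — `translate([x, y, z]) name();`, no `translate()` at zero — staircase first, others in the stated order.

staircase();
translate([889, 0, 0]) staircase_2();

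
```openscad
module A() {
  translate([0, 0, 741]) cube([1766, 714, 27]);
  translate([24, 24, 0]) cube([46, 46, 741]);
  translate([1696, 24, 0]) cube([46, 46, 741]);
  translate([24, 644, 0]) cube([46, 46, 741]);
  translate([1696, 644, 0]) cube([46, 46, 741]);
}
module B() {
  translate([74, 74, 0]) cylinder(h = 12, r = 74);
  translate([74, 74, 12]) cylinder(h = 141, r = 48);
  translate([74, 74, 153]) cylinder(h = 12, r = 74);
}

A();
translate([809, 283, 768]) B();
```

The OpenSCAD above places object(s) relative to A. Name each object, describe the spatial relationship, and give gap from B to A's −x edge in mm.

A is a table. B is a spool. The spool is on top of the table, centred. The gap from the spool to the table's −x edge is 809 mm.

The spool's min-x is at 809; the table's min-x is 0; gap = 809 mm.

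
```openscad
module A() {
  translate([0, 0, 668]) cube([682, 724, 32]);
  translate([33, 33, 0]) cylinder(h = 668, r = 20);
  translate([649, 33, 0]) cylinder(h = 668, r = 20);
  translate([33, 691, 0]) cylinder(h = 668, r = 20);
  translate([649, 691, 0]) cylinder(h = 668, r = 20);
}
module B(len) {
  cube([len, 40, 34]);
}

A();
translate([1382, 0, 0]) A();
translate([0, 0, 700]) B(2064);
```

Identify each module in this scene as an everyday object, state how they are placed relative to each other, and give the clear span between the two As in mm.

Second table starts at x = 1382; first ends at x = 682; clear span = 1382 − 682 = 700 mm.

A is a table. B is a beam. A beam spans the tops of two tables. The clear span between the two tables is 700 mm.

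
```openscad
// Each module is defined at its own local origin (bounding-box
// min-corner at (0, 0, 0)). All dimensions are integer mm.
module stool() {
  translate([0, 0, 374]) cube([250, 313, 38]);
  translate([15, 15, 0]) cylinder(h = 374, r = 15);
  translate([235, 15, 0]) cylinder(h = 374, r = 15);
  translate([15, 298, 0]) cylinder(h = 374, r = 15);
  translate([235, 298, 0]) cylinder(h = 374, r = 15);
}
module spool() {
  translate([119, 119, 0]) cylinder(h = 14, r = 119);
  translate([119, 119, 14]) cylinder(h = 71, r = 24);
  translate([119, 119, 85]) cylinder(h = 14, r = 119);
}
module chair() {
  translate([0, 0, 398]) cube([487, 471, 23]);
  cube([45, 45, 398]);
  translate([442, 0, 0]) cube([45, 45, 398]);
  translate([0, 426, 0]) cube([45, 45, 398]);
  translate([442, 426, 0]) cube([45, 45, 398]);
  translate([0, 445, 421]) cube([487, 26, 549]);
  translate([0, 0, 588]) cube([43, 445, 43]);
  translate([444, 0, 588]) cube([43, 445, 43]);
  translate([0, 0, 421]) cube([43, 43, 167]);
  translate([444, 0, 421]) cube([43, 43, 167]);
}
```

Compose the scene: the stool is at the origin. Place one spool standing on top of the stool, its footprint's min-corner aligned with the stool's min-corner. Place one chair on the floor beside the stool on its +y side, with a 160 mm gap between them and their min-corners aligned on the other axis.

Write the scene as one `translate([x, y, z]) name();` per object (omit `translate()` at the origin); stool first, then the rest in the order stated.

stool();
translate([0, 0, 412]) spool();
translate([0, 473, 0]) chair();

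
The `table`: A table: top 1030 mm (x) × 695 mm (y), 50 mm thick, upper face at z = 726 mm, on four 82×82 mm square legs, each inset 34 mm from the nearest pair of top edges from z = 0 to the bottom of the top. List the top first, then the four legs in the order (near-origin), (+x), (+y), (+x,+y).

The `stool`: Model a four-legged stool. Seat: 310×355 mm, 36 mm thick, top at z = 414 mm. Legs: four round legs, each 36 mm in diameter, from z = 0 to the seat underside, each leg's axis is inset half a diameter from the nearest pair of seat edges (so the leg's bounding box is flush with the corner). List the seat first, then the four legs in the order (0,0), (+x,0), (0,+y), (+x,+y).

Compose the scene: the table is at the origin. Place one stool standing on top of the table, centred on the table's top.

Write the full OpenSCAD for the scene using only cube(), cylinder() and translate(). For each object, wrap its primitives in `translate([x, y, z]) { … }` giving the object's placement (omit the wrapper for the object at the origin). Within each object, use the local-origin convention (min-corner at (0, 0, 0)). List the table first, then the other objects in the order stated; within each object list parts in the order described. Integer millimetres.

translate([0, 0, 676]) cube([1030, 695, 50]);
translate([34, 34, 0]) cube([82, 82, 676]);
translate([914, 34, 0]) cube([82, 82, 676]);
translate([34, 579, 0]) cube([82, 82, 676]);
translate([914, 579, 0]) cube([82, 82, 676]);
translate([360, 170, 726]) {
  translate([0, 0, 378]) cube([310, 355, 36]);
  translate([18, 18, 0]) cylinder(h = 378, r = 18);
  translate([292, 18, 0]) cylinder(h = 378, r = 18);
  translate([18, 337, 0]) cylinder(h = 378, r = 18);
  translate([292, 337, 0]) cylinder(h = 378, r = 18);
}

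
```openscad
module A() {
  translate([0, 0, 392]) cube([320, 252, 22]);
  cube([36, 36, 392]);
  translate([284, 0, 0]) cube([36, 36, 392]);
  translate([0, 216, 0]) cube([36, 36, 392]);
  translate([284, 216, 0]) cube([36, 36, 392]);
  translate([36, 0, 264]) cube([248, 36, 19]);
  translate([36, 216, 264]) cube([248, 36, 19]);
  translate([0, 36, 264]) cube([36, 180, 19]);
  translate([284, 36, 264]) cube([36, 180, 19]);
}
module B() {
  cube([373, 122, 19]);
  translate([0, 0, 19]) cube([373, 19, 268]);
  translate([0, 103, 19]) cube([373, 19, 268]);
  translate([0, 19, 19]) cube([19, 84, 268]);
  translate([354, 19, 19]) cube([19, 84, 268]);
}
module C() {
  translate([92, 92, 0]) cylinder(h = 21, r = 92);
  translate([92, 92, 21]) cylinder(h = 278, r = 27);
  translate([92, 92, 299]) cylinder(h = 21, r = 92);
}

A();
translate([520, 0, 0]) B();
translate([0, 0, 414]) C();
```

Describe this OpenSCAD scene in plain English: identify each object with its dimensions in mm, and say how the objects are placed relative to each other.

A is a four-legged stool. The seat is 320×252 mm, 22 mm thick, top at z = 414 mm. It stands on four square legs, each 36×36 mm in cross-section, from z = 0 to the seat underside, each flush with a corner of the seat. Four stretchers, 36 mm wide and 19 mm tall, connect adjacent legs with their undersides at z = 264 mm, each running between the inner faces of the legs it joins and aligned with the legs' outer faces on the other axis.

B is an open-topped rectangular box: outside dimensions 373×122×287 mm, with a uniform wall and base thickness of 19 mm. The base is a full 373×122 slab on the floor; four walls sit on top of the base. The front and back walls (the −y and +y sides) span the full width; the two side walls fit between them.

C is a spool: two coaxial disc flanges of radius 92 mm and thickness 21 mm, joined by a core cylinder of radius 27 mm and height 278 mm. The lower flange rests on z = 0 and the three cylinders share a vertical axis.

The open box is on the floor beside the stool on its +x side. The spool is on top of the stool.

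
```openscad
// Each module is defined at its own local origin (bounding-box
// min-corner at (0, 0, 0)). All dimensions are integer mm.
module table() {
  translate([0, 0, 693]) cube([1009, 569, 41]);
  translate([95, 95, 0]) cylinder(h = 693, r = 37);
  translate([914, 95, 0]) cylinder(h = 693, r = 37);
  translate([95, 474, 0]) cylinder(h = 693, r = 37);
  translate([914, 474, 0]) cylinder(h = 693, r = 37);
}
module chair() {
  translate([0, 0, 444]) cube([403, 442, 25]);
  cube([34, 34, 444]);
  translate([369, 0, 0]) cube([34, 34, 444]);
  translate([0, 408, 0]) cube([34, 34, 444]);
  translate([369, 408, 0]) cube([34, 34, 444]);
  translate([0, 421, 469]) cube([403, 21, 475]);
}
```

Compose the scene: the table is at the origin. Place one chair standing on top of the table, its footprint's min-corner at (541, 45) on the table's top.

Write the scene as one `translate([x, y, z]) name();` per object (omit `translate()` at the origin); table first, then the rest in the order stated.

table();
translate([541, 45, 734]) chair();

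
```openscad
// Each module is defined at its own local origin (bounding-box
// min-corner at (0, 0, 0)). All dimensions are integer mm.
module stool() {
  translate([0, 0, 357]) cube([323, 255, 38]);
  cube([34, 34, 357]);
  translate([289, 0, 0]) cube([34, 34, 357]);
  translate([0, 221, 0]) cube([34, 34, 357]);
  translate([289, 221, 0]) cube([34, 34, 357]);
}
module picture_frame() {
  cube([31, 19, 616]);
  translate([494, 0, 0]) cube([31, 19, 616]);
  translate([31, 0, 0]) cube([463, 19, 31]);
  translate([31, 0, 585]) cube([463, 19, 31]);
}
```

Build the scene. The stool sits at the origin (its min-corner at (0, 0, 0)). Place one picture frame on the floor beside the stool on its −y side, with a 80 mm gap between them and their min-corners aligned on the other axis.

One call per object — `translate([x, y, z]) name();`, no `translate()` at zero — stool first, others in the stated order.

stool();
translate([0, -99, 0]) picture_frame();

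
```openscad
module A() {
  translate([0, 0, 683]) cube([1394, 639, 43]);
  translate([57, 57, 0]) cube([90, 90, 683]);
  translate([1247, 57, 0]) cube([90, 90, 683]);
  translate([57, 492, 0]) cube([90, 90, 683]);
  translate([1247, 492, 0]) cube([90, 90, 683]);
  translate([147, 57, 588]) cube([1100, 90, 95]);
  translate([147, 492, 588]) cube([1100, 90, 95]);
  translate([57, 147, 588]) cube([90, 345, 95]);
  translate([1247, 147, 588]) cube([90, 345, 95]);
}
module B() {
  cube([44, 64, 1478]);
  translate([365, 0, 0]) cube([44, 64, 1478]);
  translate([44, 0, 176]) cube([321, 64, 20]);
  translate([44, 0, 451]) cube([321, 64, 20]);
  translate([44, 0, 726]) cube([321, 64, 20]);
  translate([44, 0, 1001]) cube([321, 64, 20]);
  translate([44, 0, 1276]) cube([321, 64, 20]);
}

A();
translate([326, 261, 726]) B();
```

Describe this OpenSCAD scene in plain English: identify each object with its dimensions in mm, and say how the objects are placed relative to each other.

A is a table: top 1394 mm (x) × 639 mm (y), 43 mm thick, upper face at z = 726 mm, on four 90×90 mm square legs, each inset 57 mm from the nearest pair of top edges, running from z = 0 to the bottom of the top. Four apron rails, 90 mm thick and 95 mm tall, run between adjacent legs with their top edges flush with the underside of the top and their outer faces flush with the legs' outer faces.

B is a straight ladder. Two 44×64 mm vertical rails, 1478 mm tall, stand 409 mm apart (outside-to-outside) with their front faces coplanar on the −y side. 5 rungs, each 64 mm deep and 20 mm tall, span between the inner faces of the rails, front faces flush with the rails. The lowest rung's underside is at z = 176 mm and rungs are spaced 275 mm apart (underside to underside).

The ladder is on top of the table.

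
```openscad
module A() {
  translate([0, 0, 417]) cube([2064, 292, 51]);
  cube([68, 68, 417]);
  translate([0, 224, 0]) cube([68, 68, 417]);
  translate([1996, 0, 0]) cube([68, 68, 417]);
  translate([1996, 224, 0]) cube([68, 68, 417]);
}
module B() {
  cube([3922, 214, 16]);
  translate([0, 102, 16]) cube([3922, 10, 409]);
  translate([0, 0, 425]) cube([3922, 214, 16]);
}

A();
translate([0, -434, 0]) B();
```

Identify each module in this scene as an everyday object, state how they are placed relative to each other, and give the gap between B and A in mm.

The I-beam's nearest face is 220 mm from the bench's −y face.

A is a bench. B is an I-beam. The I-beam is on the floor beside the bench on its −y side. The gap between the I-beam and the bench is 220 mm.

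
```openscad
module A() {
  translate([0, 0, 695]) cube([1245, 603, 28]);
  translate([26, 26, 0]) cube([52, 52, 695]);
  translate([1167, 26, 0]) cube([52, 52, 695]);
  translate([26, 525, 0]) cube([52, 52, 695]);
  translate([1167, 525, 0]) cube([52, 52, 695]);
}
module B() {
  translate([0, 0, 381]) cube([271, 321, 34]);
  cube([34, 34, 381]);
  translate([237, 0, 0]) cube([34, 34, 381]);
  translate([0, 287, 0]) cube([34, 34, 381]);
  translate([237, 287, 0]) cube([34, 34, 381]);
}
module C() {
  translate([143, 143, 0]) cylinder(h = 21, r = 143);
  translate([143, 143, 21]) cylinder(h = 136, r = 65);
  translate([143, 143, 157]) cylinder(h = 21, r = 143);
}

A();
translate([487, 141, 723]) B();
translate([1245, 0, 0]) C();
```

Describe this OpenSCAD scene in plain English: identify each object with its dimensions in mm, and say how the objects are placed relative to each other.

A is a rectangular dining table. The top is 1245×603×28 mm with its upper surface at z = 723 mm. It stands on four 52×52 mm square legs, each inset 26 mm from the nearest pair of top edges, running from the floor to the underside of the top.

B is a simple wooden stool: a rectangular seat 271 mm (x) by 321 mm (y), 34 mm thick, top face at z = 415 mm, on four square legs, each 34×34 mm in cross-section. The legs rest on z = 0, each flush with a corner of the seat.

C is a spool: two coaxial disc flanges of radius 143 mm and thickness 21 mm, joined by a core cylinder of radius 65 mm and height 136 mm. The lower flange rests on z = 0 and the three cylinders share a vertical axis.

The stool is on top of the table, centred. The spool is against the table's +x side, with their −y faces flush.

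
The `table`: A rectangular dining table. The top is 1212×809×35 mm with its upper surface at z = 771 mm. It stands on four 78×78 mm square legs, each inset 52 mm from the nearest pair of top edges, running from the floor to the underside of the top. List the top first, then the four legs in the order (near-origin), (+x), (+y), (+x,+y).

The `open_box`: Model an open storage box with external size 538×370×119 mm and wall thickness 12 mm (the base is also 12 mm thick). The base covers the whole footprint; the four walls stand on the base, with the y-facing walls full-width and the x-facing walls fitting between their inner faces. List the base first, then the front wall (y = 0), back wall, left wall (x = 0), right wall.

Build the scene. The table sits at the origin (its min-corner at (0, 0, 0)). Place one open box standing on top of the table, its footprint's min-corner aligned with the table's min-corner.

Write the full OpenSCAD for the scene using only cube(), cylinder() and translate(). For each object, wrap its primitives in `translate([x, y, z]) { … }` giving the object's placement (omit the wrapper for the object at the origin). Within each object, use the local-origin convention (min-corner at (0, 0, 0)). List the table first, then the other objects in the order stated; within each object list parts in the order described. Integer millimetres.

translate([0, 0, 736]) cube([1212, 809, 35]);
translate([52, 52, 0]) cube([78, 78, 736]);
translate([1082, 52, 0]) cube([78, 78, 736]);
translate([52, 679, 0]) cube([78, 78, 736]);
translate([1082, 679, 0]) cube([78, 78, 736]);
translate([0, 0, 771]) {
  cube([538, 370, 12]);
  translate([0, 0, 12]) cube([538, 12, 107]);
  translate([0, 358, 12]) cube([538, 12, 107]);
  translate([0, 12, 12]) cube([12, 346, 107]);
  translate([526, 12, 12]) cube([12, 346, 107]);
}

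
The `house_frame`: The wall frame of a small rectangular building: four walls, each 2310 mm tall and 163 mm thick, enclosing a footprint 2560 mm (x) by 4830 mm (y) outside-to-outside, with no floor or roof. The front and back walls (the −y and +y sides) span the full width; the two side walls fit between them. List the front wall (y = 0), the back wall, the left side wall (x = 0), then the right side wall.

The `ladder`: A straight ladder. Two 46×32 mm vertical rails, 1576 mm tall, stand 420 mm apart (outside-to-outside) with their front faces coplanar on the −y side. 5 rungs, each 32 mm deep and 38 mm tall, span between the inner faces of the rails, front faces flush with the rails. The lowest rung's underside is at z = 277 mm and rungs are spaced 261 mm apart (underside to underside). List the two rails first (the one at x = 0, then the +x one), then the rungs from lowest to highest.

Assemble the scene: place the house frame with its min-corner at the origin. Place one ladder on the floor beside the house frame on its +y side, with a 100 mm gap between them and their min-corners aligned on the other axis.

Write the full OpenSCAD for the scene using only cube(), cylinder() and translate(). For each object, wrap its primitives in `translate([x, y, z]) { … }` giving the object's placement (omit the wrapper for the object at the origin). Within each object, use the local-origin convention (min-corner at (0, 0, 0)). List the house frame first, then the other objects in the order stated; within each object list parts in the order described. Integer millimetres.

cube([2560, 163, 2310]);
translate([0, 4667, 0]) cube([2560, 163, 2310]);
translate([0, 163, 0]) cube([163, 4504, 2310]);
translate([2397, 163, 0]) cube([163, 4504, 2310]);
translate([0, 4930, 0]) {
  cube([46, 32, 1576]);
  translate([374, 0, 0]) cube([46, 32, 1576]);
  translate([46, 0, 277]) cube([328, 32, 38]);
  translate([46, 0, 538]) cube([328, 32, 38]);
  translate([46, 0, 799]) cube([328, 32, 38]);
  translate([46, 0, 1060]) cube([328, 32, 38]);
  translate([46, 0, 1321]) cube([328, 32, 38]);
}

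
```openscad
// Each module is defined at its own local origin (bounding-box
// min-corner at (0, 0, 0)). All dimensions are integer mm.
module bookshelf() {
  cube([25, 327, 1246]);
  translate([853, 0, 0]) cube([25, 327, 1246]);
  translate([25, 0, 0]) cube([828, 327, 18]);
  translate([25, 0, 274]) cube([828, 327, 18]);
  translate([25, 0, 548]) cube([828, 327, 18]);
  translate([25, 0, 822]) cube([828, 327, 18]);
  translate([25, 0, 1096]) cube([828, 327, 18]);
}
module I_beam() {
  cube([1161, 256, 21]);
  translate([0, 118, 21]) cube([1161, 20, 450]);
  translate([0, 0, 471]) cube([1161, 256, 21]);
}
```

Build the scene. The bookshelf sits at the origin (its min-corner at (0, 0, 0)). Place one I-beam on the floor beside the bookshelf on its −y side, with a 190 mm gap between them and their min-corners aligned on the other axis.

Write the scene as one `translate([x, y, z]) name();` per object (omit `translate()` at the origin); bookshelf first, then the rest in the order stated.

bookshelf();
translate([0, -446, 0]) I_beam();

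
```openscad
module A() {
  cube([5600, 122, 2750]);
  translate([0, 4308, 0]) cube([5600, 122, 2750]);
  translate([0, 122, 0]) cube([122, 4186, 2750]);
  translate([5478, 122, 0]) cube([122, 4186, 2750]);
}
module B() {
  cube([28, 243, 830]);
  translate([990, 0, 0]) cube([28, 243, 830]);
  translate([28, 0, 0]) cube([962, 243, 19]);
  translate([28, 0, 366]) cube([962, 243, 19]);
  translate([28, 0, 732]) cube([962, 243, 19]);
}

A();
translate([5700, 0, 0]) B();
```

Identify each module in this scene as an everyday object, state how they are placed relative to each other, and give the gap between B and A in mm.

The bookshelf's nearest face is 100 mm from the house frame's +x face.

A is a house frame. B is a bookshelf. The bookshelf is on the floor beside the house frame on its +x side. The gap between the bookshelf and the house frame is 100 mm.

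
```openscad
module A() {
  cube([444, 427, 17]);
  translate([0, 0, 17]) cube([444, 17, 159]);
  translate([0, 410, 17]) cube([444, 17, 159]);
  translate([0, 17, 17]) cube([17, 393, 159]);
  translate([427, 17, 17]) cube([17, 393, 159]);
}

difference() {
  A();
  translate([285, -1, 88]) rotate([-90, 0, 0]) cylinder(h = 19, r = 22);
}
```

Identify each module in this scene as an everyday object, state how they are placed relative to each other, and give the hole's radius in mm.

A is an open box. The open box has a circular hole through its front wall. The hole's radius is 22 mm.

The subtracted cylinder has r = 22 mm.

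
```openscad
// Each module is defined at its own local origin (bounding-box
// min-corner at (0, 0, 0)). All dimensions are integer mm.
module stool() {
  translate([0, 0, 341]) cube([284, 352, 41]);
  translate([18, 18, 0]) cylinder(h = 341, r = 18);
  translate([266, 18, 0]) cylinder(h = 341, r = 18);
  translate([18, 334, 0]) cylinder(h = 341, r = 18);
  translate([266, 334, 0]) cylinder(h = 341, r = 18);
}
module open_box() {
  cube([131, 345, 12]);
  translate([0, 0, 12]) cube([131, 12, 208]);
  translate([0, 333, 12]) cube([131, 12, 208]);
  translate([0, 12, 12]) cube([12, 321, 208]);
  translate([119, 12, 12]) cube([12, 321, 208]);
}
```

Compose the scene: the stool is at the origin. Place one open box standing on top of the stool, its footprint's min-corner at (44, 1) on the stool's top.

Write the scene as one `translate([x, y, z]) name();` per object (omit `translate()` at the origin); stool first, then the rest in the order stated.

stool();
translate([44, 1, 382]) open_box();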